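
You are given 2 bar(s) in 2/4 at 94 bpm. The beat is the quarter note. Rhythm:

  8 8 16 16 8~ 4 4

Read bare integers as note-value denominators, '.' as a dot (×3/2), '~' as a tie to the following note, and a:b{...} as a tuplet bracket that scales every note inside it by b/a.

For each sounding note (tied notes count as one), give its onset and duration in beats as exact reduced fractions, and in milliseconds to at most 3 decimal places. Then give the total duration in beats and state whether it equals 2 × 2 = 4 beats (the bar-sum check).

1) 0.0ms=0b +319.149ms=1/2b
2) 319.149ms=1/2b +319.149ms=1/2b
3) 638.298ms=1b +159.574ms=1/4b
4) 797.872ms=5/4b +159.574ms=1/4b
5) 957.447ms=3/2b +957.447ms=3/2b
6) 1914.894ms=3b +638.298ms=1b
Σ=4b of 4 (94bpm 2/4) — PASS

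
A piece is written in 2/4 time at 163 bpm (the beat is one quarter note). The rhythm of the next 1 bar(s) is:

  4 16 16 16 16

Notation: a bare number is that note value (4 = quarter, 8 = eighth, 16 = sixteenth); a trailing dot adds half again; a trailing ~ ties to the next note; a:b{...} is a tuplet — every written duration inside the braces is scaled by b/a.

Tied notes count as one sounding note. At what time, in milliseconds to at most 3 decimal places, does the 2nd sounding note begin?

1. 0.0ms @ 0 + 368.098ms (1)
2. 368.098ms @ 1 + 92.025ms (1/4)
3. 460.123ms @ 5/4 + 92.025ms (1/4)
4. 552.147ms @ 3/2 + 92.025ms (1/4)
5. 644.172ms @ 7/4 + 92.025ms (1/4)

note 2 onset = 1b = 368.098ms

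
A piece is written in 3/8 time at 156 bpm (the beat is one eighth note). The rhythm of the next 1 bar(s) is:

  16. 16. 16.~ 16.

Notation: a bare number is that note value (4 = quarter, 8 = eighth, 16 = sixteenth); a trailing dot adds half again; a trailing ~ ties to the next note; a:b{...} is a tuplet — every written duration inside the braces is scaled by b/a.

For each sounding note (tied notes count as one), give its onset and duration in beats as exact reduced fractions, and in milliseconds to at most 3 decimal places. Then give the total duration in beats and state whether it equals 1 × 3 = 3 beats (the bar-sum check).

1) 0.0ms=0b +288.462ms=3/4b
2) 288.462ms=3/4b +288.462ms=3/4b
3) 576.923ms=3/2b +576.923ms=3/2b
Σ=3b of 3 (156bpm 3/8) — PASS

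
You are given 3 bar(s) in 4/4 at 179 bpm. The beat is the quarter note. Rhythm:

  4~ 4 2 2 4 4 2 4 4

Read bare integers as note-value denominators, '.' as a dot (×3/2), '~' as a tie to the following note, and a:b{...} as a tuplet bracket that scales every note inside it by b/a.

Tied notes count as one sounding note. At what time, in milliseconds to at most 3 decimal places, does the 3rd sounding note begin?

note 3 onset = 4b = 1340.782ms

1. 0.0ms @ 0 + 670.391ms (2)
2. 670.391ms @ 2 + 670.391ms (2)
3. 1340.782ms @ 4 + 670.391ms (2)
4. 2011.173ms @ 6 + 335.196ms (1)
5. 2346.369ms @ 7 + 335.196ms (1)
6. 2681.564ms @ 8 + 670.391ms (2)
7. 3351.955ms @ 10 + 335.196ms (1)
8. 3687.151ms @ 11 + 335.196ms (1)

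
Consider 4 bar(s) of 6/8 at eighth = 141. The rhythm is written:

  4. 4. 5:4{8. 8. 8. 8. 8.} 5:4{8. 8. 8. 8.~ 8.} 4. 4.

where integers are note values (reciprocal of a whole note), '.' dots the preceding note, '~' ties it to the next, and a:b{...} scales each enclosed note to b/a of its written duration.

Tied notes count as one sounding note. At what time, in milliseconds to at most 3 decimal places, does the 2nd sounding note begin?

1. 0.0ms @ 0 + 1276.596ms (3)
2. 1276.596ms @ 3 + 1276.596ms (3)
3. 2553.191ms @ 6 + 510.638ms (6/5)
4. 3063.83ms @ 36/5 + 510.638ms (6/5)
5. 3574.468ms @ 42/5 + 510.638ms (6/5)
6. 4085.106ms @ 48/5 + 510.638ms (6/5)
7. 4595.745ms @ 54/5 + 510.638ms (6/5)
8. 5106.383ms @ 12 + 510.638ms (6/5)
9. 5617.021ms @ 66/5 + 510.638ms (6/5)
10. 6127.66ms @ 72/5 + 510.638ms (6/5)
11. 6638.298ms @ 78/5 + 1021.277ms (12/5)
12. 7659.574ms @ 18 + 1276.596ms (3)
13. 8936.17ms @ 21 + 1276.596ms (3)

note 2 onset = 3b = 1276.596ms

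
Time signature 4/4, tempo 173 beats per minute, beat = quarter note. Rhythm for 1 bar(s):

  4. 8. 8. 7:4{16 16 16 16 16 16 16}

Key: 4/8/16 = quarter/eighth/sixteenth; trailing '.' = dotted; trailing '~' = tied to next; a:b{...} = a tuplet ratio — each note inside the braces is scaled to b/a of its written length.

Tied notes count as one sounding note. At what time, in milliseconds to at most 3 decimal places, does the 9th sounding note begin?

1. 0.0ms @ 0 + 520.231ms (3/2)
2. 520.231ms @ 3/2 + 260.116ms (3/4)
3. 780.347ms @ 9/4 + 260.116ms (3/4)
4. 1040.462ms @ 3 + 49.546ms (1/7)
5. 1090.008ms @ 22/7 + 49.546ms (1/7)
6. 1139.554ms @ 23/7 + 49.546ms (1/7)
7. 1189.1ms @ 24/7 + 49.546ms (1/7)
8. 1238.646ms @ 25/7 + 49.546ms (1/7)
9. 1288.192ms @ 26/7 + 49.546ms (1/7)
10. 1337.737ms @ 27/7 + 49.546ms (1/7)

note 9 onset = 26/7b = 1288.192ms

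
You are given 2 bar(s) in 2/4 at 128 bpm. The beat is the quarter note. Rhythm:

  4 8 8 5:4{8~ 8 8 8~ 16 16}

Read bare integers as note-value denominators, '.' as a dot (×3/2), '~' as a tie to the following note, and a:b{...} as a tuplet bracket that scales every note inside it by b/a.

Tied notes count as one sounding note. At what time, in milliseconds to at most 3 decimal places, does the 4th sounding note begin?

1. 0.0ms @ 0 + 468.75ms (1)
2. 468.75ms @ 1 + 234.375ms (1/2)
3. 703.125ms @ 3/2 + 234.375ms (1/2)
4. 937.5ms @ 2 + 375.0ms (4/5)
5. 1312.5ms @ 14/5 + 187.5ms (2/5)
6. 1500.0ms @ 16/5 + 281.25ms (3/5)
7. 1781.25ms @ 19/5 + 93.75ms (1/5)

note 4 onset = 2b = 937.5ms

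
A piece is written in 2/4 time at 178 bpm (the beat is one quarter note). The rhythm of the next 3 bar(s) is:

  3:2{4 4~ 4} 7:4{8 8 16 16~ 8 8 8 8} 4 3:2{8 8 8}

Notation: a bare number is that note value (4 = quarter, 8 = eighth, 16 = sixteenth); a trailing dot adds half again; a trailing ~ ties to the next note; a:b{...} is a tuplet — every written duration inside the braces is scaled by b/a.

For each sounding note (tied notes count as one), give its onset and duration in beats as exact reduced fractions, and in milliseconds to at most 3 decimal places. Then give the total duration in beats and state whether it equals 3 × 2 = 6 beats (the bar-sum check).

1) 0.0ms=0b +224.719ms=2/3b
2) 224.719ms=2/3b +449.438ms=4/3b
3) 674.157ms=2b +96.308ms=2/7b
4) 770.465ms=16/7b +96.308ms=2/7b
5) 866.774ms=18/7b +48.154ms=1/7b
6) 914.928ms=19/7b +144.462ms=3/7b
7) 1059.39ms=22/7b +96.308ms=2/7b
8) 1155.698ms=24/7b +96.308ms=2/7b
9) 1252.006ms=26/7b +96.308ms=2/7b
10) 1348.315ms=4b +337.079ms=1b
11) 1685.393ms=5b +112.36ms=1/3b
12) 1797.753ms=16/3b +112.36ms=1/3b
13) 1910.112ms=17/3b +112.36ms=1/3b
Σ=6b of 6 (178bpm 2/4) — PASS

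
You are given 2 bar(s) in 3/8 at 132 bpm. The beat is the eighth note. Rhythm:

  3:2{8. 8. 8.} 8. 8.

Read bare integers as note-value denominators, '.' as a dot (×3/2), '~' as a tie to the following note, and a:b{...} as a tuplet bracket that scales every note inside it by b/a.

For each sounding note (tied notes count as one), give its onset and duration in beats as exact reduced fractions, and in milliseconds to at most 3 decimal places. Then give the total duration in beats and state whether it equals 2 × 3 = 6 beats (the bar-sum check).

1) 0.0ms=0b +454.545ms=1b
2) 454.545ms=1b +454.545ms=1b
3) 909.091ms=2b +454.545ms=1b
4) 1363.636ms=3b +681.818ms=3/2b
5) 2045.455ms=9/2b +681.818ms=3/2b
Σ=6b of 6 (132bpm 3/8) — PASS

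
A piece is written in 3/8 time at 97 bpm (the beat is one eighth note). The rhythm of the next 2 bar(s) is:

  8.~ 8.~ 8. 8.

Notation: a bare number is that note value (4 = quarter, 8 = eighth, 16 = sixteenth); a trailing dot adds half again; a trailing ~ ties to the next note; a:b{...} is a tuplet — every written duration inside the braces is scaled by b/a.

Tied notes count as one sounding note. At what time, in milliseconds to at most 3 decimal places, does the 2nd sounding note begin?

note 2 onset = 9/2b = 2783.505ms

1. 0.0ms @ 0 + 2783.505ms (9/2)
2. 2783.505ms @ 9/2 + 927.835ms (3/2)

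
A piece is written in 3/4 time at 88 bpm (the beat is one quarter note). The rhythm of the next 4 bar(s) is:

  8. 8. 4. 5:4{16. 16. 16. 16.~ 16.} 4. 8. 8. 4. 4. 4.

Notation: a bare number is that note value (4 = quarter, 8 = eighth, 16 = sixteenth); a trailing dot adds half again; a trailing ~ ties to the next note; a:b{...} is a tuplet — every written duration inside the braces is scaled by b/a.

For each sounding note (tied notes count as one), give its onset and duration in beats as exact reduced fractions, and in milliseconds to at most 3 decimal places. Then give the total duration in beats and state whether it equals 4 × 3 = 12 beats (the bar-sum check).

1) 0.0ms=0b +511.364ms=3/4b
2) 511.364ms=3/4b +511.364ms=3/4b
3) 1022.727ms=3/2b +1022.727ms=3/2b
4) 2045.455ms=3b +204.545ms=3/10b
5) 2250.0ms=33/10b +204.545ms=3/10b
6) 2454.545ms=18/5b +204.545ms=3/10b
7) 2659.091ms=39/10b +409.091ms=3/5b
8) 3068.182ms=9/2b +1022.727ms=3/2b
9) 4090.909ms=6b +511.364ms=3/4b
10) 4602.273ms=27/4b +511.364ms=3/4b
11) 5113.636ms=15/2b +1022.727ms=3/2b
12) 6136.364ms=9b +1022.727ms=3/2b
13) 7159.091ms=21/2b +1022.727ms=3/2b
Σ=12b of 12 (88bpm 3/4) — PASS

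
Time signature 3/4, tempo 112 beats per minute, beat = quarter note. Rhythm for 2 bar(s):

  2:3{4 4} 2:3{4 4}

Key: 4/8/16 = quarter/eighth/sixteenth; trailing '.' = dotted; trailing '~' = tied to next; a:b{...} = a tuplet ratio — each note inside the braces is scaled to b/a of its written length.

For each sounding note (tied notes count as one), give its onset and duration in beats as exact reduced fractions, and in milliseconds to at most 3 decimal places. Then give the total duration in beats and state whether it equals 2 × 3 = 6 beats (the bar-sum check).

1) 0.0ms=0b +803.571ms=3/2b
2) 803.571ms=3/2b +803.571ms=3/2b
3) 1607.143ms=3b +803.571ms=3/2b
4) 2410.714ms=9/2b +803.571ms=3/2b
Σ=6b of 6 (112bpm 3/4) — PASS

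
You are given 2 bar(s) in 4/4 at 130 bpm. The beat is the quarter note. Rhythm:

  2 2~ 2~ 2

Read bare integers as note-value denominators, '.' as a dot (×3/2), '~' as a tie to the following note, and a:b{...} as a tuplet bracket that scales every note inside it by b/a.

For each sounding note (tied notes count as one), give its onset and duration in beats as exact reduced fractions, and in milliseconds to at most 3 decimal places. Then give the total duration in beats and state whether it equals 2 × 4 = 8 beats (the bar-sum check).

1) 0.0ms=0b +923.077ms=2b
2) 923.077ms=2b +2769.231ms=6b
Σ=8b of 8 (130bpm 4/4) — PASS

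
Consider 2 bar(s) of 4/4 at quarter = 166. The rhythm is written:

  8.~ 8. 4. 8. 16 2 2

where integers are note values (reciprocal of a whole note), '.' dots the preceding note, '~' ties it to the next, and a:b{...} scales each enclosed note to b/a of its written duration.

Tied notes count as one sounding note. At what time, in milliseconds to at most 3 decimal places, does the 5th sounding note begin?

1. 0.0ms @ 0 + 542.169ms (3/2)
2. 542.169ms @ 3/2 + 542.169ms (3/2)
3. 1084.337ms @ 3 + 271.084ms (3/4)
4. 1355.422ms @ 15/4 + 90.361ms (1/4)
5. 1445.783ms @ 4 + 722.892ms (2)
6. 2168.675ms @ 6 + 722.892ms (2)

note 5 onset = 4b = 1445.783ms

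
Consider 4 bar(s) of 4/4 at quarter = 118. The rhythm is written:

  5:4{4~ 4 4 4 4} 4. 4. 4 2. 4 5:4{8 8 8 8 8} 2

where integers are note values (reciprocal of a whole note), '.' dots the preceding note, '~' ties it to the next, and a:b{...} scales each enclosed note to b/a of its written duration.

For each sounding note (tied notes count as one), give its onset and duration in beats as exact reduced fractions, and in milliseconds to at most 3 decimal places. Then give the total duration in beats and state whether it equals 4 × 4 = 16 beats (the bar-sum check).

1) 0.0ms=0b +813.559ms=8/5b
2) 813.559ms=8/5b +406.78ms=4/5b
3) 1220.339ms=12/5b +406.78ms=4/5b
4) 1627.119ms=16/5b +406.78ms=4/5b
5) 2033.898ms=4b +762.712ms=3/2b
6) 2796.61ms=11/2b +762.712ms=3/2b
7) 3559.322ms=7b +508.475ms=1b
8) 4067.797ms=8b +1525.424ms=3b
9) 5593.22ms=11b +508.475ms=1b
10) 6101.695ms=12b +203.39ms=2/5b
11) 6305.085ms=62/5b +203.39ms=2/5b
12) 6508.475ms=64/5b +203.39ms=2/5b
13) 6711.864ms=66/5b +203.39ms=2/5b
14) 6915.254ms=68/5b +203.39ms=2/5b
15) 7118.644ms=14b +1016.949ms=2b
Σ=16b of 16 (118bpm 4/4) — PASS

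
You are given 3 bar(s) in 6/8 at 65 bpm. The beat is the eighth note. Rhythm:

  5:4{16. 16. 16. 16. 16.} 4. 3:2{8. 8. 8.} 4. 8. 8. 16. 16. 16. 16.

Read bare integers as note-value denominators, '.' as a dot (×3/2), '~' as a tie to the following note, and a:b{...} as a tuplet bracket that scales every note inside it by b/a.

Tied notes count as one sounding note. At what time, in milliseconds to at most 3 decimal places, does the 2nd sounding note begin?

note 2 onset = 3/5b = 553.846ms

1. 0.0ms @ 0 + 553.846ms (3/5)
2. 553.846ms @ 3/5 + 553.846ms (3/5)
3. 1107.692ms @ 6/5 + 553.846ms (3/5)
4. 1661.538ms @ 9/5 + 553.846ms (3/5)
5. 2215.385ms @ 12/5 + 553.846ms (3/5)
6. 2769.231ms @ 3 + 2769.231ms (3)
7. 5538.462ms @ 6 + 923.077ms (1)
8. 6461.538ms @ 7 + 923.077ms (1)
9. 7384.615ms @ 8 + 923.077ms (1)
10. 8307.692ms @ 9 + 2769.231ms (3)
11. 11076.923ms @ 12 + 1384.615ms (3/2)
12. 12461.538ms @ 27/2 + 1384.615ms (3/2)
13. 13846.154ms @ 15 + 692.308ms (3/4)
14. 14538.462ms @ 63/4 + 692.308ms (3/4)
15. 15230.769ms @ 33/2 + 692.308ms (3/4)
16. 15923.077ms @ 69/4 + 692.308ms (3/4)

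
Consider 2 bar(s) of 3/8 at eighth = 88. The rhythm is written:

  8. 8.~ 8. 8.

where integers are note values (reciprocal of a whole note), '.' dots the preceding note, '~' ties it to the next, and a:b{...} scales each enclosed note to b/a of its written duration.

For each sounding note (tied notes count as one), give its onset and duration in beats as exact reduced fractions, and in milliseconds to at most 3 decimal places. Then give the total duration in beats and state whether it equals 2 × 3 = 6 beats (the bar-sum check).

1) 0.0ms=0b +1022.727ms=3/2b
2) 1022.727ms=3/2b +2045.455ms=3b
3) 3068.182ms=9/2b +1022.727ms=3/2b
Σ=6b of 6 (88bpm 3/8) — PASS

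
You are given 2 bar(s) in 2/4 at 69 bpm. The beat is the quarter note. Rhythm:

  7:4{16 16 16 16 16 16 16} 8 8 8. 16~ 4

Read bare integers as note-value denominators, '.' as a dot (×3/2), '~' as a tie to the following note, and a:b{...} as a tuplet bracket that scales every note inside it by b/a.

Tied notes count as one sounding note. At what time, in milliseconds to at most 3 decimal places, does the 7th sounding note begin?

1. 0.0ms @ 0 + 124.224ms (1/7)
2. 124.224ms @ 1/7 + 124.224ms (1/7)
3. 248.447ms @ 2/7 + 124.224ms (1/7)
4. 372.671ms @ 3/7 + 124.224ms (1/7)
5. 496.894ms @ 4/7 + 124.224ms (1/7)
6. 621.118ms @ 5/7 + 124.224ms (1/7)
7. 745.342ms @ 6/7 + 124.224ms (1/7)
8. 869.565ms @ 1 + 434.783ms (1/2)
9. 1304.348ms @ 3/2 + 434.783ms (1/2)
10. 1739.13ms @ 2 + 652.174ms (3/4)
11. 2391.304ms @ 11/4 + 1086.957ms (5/4)

note 7 onset = 6/7b = 745.342ms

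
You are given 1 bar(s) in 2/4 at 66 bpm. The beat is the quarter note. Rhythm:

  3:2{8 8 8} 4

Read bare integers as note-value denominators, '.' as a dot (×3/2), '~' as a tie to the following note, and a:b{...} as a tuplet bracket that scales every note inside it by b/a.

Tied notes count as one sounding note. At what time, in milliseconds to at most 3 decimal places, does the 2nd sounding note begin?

1. 0.0ms @ 0 + 303.03ms (1/3)
2. 303.03ms @ 1/3 + 303.03ms (1/3)
3. 606.061ms @ 2/3 + 303.03ms (1/3)
4. 909.091ms @ 1 + 909.091ms (1)

note 2 onset = 1/3b = 303.03ms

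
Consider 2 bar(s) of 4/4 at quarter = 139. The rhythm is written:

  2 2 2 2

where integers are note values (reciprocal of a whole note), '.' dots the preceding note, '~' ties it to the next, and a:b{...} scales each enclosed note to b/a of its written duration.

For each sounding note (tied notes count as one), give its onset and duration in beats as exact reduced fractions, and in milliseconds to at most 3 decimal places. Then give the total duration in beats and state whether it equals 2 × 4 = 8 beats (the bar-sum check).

1) 0.0ms=0b +863.309ms=2b
2) 863.309ms=2b +863.309ms=2b
3) 1726.619ms=4b +863.309ms=2b
4) 2589.928ms=6b +863.309ms=2b
Σ=8b of 8 (139bpm 4/4) — PASS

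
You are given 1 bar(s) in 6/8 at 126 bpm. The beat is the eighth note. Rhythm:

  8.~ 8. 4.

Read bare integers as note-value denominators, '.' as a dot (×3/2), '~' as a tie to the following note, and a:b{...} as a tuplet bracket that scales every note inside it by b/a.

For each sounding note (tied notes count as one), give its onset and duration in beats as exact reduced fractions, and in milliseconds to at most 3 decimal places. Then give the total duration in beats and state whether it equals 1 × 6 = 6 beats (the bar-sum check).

1) 0.0ms=0b +1428.571ms=3b
2) 1428.571ms=3b +1428.571ms=3b
Σ=6b of 6 (126bpm 6/8) — PASS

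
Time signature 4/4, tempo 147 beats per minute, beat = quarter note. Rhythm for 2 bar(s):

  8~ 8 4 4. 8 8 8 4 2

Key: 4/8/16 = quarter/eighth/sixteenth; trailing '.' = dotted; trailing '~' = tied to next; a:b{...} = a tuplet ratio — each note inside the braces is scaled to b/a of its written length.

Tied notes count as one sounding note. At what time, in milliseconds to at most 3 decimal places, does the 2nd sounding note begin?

note 2 onset = 1b = 408.163ms

1. 0.0ms @ 0 + 408.163ms (1)
2. 408.163ms @ 1 + 408.163ms (1)
3. 816.327ms @ 2 + 612.245ms (3/2)
4. 1428.571ms @ 7/2 + 204.082ms (1/2)
5. 1632.653ms @ 4 + 204.082ms (1/2)
6. 1836.735ms @ 9/2 + 204.082ms (1/2)
7. 2040.816ms @ 5 + 408.163ms (1)
8. 2448.98ms @ 6 + 816.327ms (2)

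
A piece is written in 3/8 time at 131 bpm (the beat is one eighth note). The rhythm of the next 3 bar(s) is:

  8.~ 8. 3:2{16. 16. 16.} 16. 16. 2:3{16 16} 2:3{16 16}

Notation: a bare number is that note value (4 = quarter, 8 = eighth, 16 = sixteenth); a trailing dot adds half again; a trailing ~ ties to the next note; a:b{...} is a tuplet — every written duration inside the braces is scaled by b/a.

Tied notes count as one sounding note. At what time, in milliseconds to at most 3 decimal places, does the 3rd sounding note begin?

note 3 onset = 7/2b = 1603.053ms

1. 0.0ms @ 0 + 1374.046ms (3)
2. 1374.046ms @ 3 + 229.008ms (1/2)
3. 1603.053ms @ 7/2 + 229.008ms (1/2)
4. 1832.061ms @ 4 + 229.008ms (1/2)
5. 2061.069ms @ 9/2 + 343.511ms (3/4)
6. 2404.58ms @ 21/4 + 343.511ms (3/4)
7. 2748.092ms @ 6 + 343.511ms (3/4)
8. 3091.603ms @ 27/4 + 343.511ms (3/4)
9. 3435.115ms @ 15/2 + 343.511ms (3/4)
10. 3778.626ms @ 33/4 + 343.511ms (3/4)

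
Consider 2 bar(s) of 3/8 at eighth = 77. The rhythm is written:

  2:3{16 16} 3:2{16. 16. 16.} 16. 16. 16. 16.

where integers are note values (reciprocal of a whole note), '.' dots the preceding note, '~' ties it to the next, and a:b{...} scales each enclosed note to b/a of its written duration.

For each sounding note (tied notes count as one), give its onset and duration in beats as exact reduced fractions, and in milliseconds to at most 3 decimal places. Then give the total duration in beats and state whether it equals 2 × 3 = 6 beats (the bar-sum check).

1) 0.0ms=0b +584.416ms=3/4b
2) 584.416ms=3/4b +584.416ms=3/4b
3) 1168.831ms=3/2b +389.61ms=1/2b
4) 1558.442ms=2b +389.61ms=1/2b
5) 1948.052ms=5/2b +389.61ms=1/2b
6) 2337.662ms=3b +584.416ms=3/4b
7) 2922.078ms=15/4b +584.416ms=3/4b
8) 3506.494ms=9/2b +584.416ms=3/4b
9) 4090.909ms=21/4b +584.416ms=3/4b
Σ=6b of 6 (77bpm 3/8) — PASS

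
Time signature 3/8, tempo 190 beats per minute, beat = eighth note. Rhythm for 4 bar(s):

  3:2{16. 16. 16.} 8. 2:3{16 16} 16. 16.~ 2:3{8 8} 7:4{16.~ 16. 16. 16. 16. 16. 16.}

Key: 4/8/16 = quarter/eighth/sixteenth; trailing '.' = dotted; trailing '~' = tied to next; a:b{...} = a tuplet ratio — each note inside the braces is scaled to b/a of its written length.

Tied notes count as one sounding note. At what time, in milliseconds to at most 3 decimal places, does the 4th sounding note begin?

1. 0.0ms @ 0 + 157.895ms (1/2)
2. 157.895ms @ 1/2 + 157.895ms (1/2)
3. 315.789ms @ 1 + 157.895ms (1/2)
4. 473.684ms @ 3/2 + 473.684ms (3/2)
5. 947.368ms @ 3 + 236.842ms (3/4)
6. 1184.211ms @ 15/4 + 236.842ms (3/4)
7. 1421.053ms @ 9/2 + 236.842ms (3/4)
8. 1657.895ms @ 21/4 + 710.526ms (9/4)
9. 2368.421ms @ 15/2 + 473.684ms (3/2)
10. 2842.105ms @ 9 + 270.677ms (6/7)
11. 3112.782ms @ 69/7 + 135.338ms (3/7)
12. 3248.12ms @ 72/7 + 135.338ms (3/7)
13. 3383.459ms @ 75/7 + 135.338ms (3/7)
14. 3518.797ms @ 78/7 + 135.338ms (3/7)
15. 3654.135ms @ 81/7 + 135.338ms (3/7)

note 4 onset = 3/2b = 473.684ms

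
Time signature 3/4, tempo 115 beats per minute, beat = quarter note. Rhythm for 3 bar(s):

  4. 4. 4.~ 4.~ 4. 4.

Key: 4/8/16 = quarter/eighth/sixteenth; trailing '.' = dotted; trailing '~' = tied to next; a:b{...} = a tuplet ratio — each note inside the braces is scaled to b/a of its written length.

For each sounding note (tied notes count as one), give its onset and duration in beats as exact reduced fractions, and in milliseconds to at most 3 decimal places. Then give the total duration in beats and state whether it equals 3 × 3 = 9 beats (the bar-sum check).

1) 0.0ms=0b +782.609ms=3/2b
2) 782.609ms=3/2b +782.609ms=3/2b
3) 1565.217ms=3b +2347.826ms=9/2b
4) 3913.043ms=15/2b +782.609ms=3/2b
Σ=9b of 9 (115bpm 3/4) — PASS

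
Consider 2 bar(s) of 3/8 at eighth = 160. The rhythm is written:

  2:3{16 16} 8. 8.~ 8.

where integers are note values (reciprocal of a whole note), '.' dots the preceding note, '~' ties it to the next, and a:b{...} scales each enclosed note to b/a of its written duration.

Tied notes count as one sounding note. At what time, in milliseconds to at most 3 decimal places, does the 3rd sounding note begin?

1. 0.0ms @ 0 + 281.25ms (3/4)
2. 281.25ms @ 3/4 + 281.25ms (3/4)
3. 562.5ms @ 3/2 + 562.5ms (3/2)
4. 1125.0ms @ 3 + 1125.0ms (3)

note 3 onset = 3/2b = 562.5ms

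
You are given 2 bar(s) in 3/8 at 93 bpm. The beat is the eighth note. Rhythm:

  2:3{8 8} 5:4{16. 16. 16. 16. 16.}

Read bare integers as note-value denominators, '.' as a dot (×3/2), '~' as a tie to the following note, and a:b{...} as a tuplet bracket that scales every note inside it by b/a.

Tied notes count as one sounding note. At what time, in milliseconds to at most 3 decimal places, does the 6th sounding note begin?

1. 0.0ms @ 0 + 967.742ms (3/2)
2. 967.742ms @ 3/2 + 967.742ms (3/2)
3. 1935.484ms @ 3 + 387.097ms (3/5)
4. 2322.581ms @ 18/5 + 387.097ms (3/5)
5. 2709.677ms @ 21/5 + 387.097ms (3/5)
6. 3096.774ms @ 24/5 + 387.097ms (3/5)
7. 3483.871ms @ 27/5 + 387.097ms (3/5)

note 6 onset = 24/5b = 3096.774ms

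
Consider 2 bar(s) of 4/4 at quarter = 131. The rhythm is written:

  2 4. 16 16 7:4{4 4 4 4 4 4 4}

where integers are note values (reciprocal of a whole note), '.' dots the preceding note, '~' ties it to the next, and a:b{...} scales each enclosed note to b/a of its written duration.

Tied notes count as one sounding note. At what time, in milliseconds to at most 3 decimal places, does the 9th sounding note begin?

note 9 onset = 44/7b = 2878.953ms

1. 0.0ms @ 0 + 916.031ms (2)
2. 916.031ms @ 2 + 687.023ms (3/2)
3. 1603.053ms @ 7/2 + 114.504ms (1/4)
4. 1717.557ms @ 15/4 + 114.504ms (1/4)
5. 1832.061ms @ 4 + 261.723ms (4/7)
6. 2093.784ms @ 32/7 + 261.723ms (4/7)
7. 2355.507ms @ 36/7 + 261.723ms (4/7)
8. 2617.23ms @ 40/7 + 261.723ms (4/7)
9. 2878.953ms @ 44/7 + 261.723ms (4/7)
10. 3140.676ms @ 48/7 + 261.723ms (4/7)
11. 3402.399ms @ 52/7 + 261.723ms (4/7)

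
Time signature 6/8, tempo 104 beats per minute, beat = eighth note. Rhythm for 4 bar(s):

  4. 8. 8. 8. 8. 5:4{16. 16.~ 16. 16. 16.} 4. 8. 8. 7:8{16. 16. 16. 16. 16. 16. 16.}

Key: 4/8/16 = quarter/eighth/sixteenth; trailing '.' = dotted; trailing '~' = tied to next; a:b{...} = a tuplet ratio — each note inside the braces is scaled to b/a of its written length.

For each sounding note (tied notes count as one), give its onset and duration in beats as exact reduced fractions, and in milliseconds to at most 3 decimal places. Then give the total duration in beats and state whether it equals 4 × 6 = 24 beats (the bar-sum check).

1) 0.0ms=0b +1730.769ms=3b
2) 1730.769ms=3b +865.385ms=3/2b
3) 2596.154ms=9/2b +865.385ms=3/2b
4) 3461.538ms=6b +865.385ms=3/2b
5) 4326.923ms=15/2b +865.385ms=3/2b
6) 5192.308ms=9b +346.154ms=3/5b
7) 5538.462ms=48/5b +692.308ms=6/5b
8) 6230.769ms=54/5b +346.154ms=3/5b
9) 6576.923ms=57/5b +346.154ms=3/5b
10) 6923.077ms=12b +1730.769ms=3b
11) 8653.846ms=15b +865.385ms=3/2b
12) 9519.231ms=33/2b +865.385ms=3/2b
13) 10384.615ms=18b +494.505ms=6/7b
14) 10879.121ms=132/7b +494.505ms=6/7b
15) 11373.626ms=138/7b +494.505ms=6/7b
16) 11868.132ms=144/7b +494.505ms=6/7b
17) 12362.637ms=150/7b +494.505ms=6/7b
18) 12857.143ms=156/7b +494.505ms=6/7b
19) 13351.648ms=162/7b +494.505ms=6/7b
Σ=24b of 24 (104bpm 6/8) — PASS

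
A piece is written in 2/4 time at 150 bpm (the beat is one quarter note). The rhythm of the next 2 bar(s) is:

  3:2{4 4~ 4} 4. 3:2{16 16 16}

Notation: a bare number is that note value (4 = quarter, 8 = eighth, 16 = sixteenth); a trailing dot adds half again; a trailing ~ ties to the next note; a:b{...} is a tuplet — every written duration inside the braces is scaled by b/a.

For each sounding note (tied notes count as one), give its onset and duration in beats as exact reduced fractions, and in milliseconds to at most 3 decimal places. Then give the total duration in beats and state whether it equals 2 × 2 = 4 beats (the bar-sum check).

1) 0.0ms=0b +266.667ms=2/3b
2) 266.667ms=2/3b +533.333ms=4/3b
3) 800.0ms=2b +600.0ms=3/2b
4) 1400.0ms=7/2b +66.667ms=1/6b
5) 1466.667ms=11/3b +66.667ms=1/6b
6) 1533.333ms=23/6b +66.667ms=1/6b
Σ=4b of 4 (150bpm 2/4) — PASS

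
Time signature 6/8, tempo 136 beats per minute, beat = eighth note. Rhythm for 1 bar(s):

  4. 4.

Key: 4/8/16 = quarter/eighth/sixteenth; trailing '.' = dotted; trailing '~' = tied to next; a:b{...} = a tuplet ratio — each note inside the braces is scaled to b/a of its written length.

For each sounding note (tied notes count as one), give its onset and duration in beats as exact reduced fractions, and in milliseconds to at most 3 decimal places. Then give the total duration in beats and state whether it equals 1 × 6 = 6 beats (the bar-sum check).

1) 0.0ms=0b +1323.529ms=3b
2) 1323.529ms=3b +1323.529ms=3b
Σ=6b of 6 (136bpm 6/8) — PASS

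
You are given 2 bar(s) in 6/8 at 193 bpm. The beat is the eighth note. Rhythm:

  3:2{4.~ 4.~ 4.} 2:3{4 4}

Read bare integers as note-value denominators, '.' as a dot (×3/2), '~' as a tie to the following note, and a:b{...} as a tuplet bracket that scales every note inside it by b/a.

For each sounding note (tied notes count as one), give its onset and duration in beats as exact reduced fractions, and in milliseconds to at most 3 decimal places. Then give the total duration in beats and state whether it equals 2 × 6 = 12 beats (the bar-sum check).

1) 0.0ms=0b +1865.285ms=6b
2) 1865.285ms=6b +932.642ms=3b
3) 2797.927ms=9b +932.642ms=3b
Σ=12b of 12 (193bpm 6/8) — PASS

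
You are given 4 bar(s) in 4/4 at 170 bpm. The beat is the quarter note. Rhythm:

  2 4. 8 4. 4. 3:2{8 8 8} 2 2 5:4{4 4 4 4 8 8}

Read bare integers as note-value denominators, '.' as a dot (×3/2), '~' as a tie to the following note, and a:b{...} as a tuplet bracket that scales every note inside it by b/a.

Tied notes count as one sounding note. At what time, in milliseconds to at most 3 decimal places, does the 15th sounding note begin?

note 15 onset = 76/5b = 5364.706ms

1. 0.0ms @ 0 + 705.882ms (2)
2. 705.882ms @ 2 + 529.412ms (3/2)
3. 1235.294ms @ 7/2 + 176.471ms (1/2)
4. 1411.765ms @ 4 + 529.412ms (3/2)
5. 1941.176ms @ 11/2 + 529.412ms (3/2)
6. 2470.588ms @ 7 + 117.647ms (1/3)
7. 2588.235ms @ 22/3 + 117.647ms (1/3)
8. 2705.882ms @ 23/3 + 117.647ms (1/3)
9. 2823.529ms @ 8 + 705.882ms (2)
10. 3529.412ms @ 10 + 705.882ms (2)
11. 4235.294ms @ 12 + 282.353ms (4/5)
12. 4517.647ms @ 64/5 + 282.353ms (4/5)
13. 4800.0ms @ 68/5 + 282.353ms (4/5)
14. 5082.353ms @ 72/5 + 282.353ms (4/5)
15. 5364.706ms @ 76/5 + 141.176ms (2/5)
16. 5505.882ms @ 78/5 + 141.176ms (2/5)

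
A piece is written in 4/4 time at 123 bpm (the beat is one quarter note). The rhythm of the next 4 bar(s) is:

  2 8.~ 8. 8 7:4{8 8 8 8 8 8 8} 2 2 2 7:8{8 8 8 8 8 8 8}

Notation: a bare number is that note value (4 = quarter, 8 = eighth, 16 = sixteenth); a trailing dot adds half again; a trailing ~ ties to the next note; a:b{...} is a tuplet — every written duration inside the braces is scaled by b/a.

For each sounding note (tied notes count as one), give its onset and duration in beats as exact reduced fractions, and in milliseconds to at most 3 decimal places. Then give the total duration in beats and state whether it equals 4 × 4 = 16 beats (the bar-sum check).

1) 0.0ms=0b +975.61ms=2b
2) 975.61ms=2b +731.707ms=3/2b
3) 1707.317ms=7/2b +243.902ms=1/2b
4) 1951.22ms=4b +139.373ms=2/7b
5) 2090.592ms=30/7b +139.373ms=2/7b
6) 2229.965ms=32/7b +139.373ms=2/7b
7) 2369.338ms=34/7b +139.373ms=2/7b
8) 2508.711ms=36/7b +139.373ms=2/7b
9) 2648.084ms=38/7b +139.373ms=2/7b
10) 2787.456ms=40/7b +139.373ms=2/7b
11) 2926.829ms=6b +975.61ms=2b
12) 3902.439ms=8b +975.61ms=2b
13) 4878.049ms=10b +975.61ms=2b
14) 5853.659ms=12b +278.746ms=4/7b
15) 6132.404ms=88/7b +278.746ms=4/7b
16) 6411.15ms=92/7b +278.746ms=4/7b
17) 6689.895ms=96/7b +278.746ms=4/7b
18) 6968.641ms=100/7b +278.746ms=4/7b
19) 7247.387ms=104/7b +278.746ms=4/7b
20) 7526.132ms=108/7b +278.746ms=4/7b
Σ=16b of 16 (123bpm 4/4) — PASS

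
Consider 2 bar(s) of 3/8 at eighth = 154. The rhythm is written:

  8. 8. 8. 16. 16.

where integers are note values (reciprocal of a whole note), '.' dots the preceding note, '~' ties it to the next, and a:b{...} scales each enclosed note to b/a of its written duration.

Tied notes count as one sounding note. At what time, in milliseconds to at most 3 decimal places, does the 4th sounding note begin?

1. 0.0ms @ 0 + 584.416ms (3/2)
2. 584.416ms @ 3/2 + 584.416ms (3/2)
3. 1168.831ms @ 3 + 584.416ms (3/2)
4. 1753.247ms @ 9/2 + 292.208ms (3/4)
5. 2045.455ms @ 21/4 + 292.208ms (3/4)

note 4 onset = 9/2b = 1753.247ms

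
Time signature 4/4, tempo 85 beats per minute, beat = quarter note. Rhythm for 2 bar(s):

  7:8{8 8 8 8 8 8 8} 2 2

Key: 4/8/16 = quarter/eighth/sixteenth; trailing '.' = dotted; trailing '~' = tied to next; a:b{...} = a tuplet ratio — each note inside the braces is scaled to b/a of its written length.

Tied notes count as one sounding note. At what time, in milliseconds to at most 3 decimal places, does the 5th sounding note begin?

1. 0.0ms @ 0 + 403.361ms (4/7)
2. 403.361ms @ 4/7 + 403.361ms (4/7)
3. 806.723ms @ 8/7 + 403.361ms (4/7)
4. 1210.084ms @ 12/7 + 403.361ms (4/7)
5. 1613.445ms @ 16/7 + 403.361ms (4/7)
6. 2016.807ms @ 20/7 + 403.361ms (4/7)
7. 2420.168ms @ 24/7 + 403.361ms (4/7)
8. 2823.529ms @ 4 + 1411.765ms (2)
9. 4235.294ms @ 6 + 1411.765ms (2)

note 5 onset = 16/7b = 1613.445ms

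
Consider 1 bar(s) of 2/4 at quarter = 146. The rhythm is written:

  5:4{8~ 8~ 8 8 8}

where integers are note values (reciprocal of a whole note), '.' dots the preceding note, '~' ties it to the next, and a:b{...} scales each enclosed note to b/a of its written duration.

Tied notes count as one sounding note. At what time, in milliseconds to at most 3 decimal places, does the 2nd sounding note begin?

1. 0.0ms @ 0 + 493.151ms (6/5)
2. 493.151ms @ 6/5 + 164.384ms (2/5)
3. 657.534ms @ 8/5 + 164.384ms (2/5)

note 2 onset = 6/5b = 493.151ms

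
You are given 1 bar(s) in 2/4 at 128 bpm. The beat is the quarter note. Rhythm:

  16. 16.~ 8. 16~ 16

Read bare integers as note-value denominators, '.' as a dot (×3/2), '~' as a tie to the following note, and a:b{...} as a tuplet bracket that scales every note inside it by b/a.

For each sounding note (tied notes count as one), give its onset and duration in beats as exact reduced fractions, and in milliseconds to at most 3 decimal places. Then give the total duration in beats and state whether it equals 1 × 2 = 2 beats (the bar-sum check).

1) 0.0ms=0b +175.781ms=3/8b
2) 175.781ms=3/8b +527.344ms=9/8b
3) 703.125ms=3/2b +234.375ms=1/2b
Σ=2b of 2 (128bpm 2/4) — PASS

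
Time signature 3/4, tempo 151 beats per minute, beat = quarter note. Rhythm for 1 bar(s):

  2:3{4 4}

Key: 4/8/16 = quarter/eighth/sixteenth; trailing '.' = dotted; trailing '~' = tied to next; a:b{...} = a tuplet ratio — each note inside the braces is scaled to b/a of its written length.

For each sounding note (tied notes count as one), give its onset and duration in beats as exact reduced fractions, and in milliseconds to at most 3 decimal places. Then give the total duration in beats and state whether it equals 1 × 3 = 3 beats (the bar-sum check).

1) 0.0ms=0b +596.026ms=3/2b
2) 596.026ms=3/2b +596.026ms=3/2b
Σ=3b of 3 (151bpm 3/4) — PASS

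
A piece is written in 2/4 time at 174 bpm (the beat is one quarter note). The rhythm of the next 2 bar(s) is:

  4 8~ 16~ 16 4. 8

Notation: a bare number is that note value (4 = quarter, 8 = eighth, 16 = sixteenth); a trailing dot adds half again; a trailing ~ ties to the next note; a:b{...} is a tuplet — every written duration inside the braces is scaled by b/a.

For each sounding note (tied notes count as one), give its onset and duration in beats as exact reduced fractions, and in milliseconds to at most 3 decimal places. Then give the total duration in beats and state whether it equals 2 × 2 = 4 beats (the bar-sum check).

1) 0.0ms=0b +344.828ms=1b
2) 344.828ms=1b +344.828ms=1b
3) 689.655ms=2b +517.241ms=3/2b
4) 1206.897ms=7/2b +172.414ms=1/2b
Σ=4b of 4 (174bpm 2/4) — PASS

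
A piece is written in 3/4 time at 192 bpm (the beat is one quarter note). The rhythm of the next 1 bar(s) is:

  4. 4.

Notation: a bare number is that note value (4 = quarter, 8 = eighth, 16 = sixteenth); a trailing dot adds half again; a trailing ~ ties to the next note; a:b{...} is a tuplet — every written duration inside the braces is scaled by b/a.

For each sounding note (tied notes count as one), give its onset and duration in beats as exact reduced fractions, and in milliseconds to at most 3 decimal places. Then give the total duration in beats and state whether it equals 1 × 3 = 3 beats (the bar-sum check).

1) 0.0ms=0b +468.75ms=3/2b
2) 468.75ms=3/2b +468.75ms=3/2b
Σ=3b of 3 (192bpm 3/4) — PASS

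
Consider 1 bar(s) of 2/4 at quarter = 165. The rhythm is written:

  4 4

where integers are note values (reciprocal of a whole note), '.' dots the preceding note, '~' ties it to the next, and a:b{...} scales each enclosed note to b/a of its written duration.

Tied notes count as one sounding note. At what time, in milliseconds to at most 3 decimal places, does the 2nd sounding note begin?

note 2 onset = 1b = 363.636ms

1. 0.0ms @ 0 + 363.636ms (1)
2. 363.636ms @ 1 + 363.636ms (1)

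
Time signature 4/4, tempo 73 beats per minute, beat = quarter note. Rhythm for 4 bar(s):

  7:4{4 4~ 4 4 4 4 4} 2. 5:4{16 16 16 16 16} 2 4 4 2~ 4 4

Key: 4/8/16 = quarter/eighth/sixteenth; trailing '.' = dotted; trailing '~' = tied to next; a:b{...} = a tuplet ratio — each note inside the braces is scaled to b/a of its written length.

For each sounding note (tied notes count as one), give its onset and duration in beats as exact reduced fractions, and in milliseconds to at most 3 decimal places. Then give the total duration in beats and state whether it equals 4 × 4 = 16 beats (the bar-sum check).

1) 0.0ms=0b +469.667ms=4/7b
2) 469.667ms=4/7b +939.335ms=8/7b
3) 1409.002ms=12/7b +469.667ms=4/7b
4) 1878.669ms=16/7b +469.667ms=4/7b
5) 2348.337ms=20/7b +469.667ms=4/7b
6) 2818.004ms=24/7b +469.667ms=4/7b
7) 3287.671ms=4b +2465.753ms=3b
8) 5753.425ms=7b +164.384ms=1/5b
9) 5917.808ms=36/5b +164.384ms=1/5b
10) 6082.192ms=37/5b +164.384ms=1/5b
11) 6246.575ms=38/5b +164.384ms=1/5b
12) 6410.959ms=39/5b +164.384ms=1/5b
13) 6575.342ms=8b +1643.836ms=2b
14) 8219.178ms=10b +821.918ms=1b
15) 9041.096ms=11b +821.918ms=1b
16) 9863.014ms=12b +2465.753ms=3b
17) 12328.767ms=15b +821.918ms=1b
Σ=16b of 16 (73bpm 4/4) — PASS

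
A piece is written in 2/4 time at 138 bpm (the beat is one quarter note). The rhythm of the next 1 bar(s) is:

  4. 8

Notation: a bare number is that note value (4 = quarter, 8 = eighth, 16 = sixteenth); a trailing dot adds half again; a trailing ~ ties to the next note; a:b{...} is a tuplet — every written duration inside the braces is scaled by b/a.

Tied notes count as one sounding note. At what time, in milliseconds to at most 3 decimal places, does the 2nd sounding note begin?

1. 0.0ms @ 0 + 652.174ms (3/2)
2. 652.174ms @ 3/2 + 217.391ms (1/2)

note 2 onset = 3/2b = 652.174ms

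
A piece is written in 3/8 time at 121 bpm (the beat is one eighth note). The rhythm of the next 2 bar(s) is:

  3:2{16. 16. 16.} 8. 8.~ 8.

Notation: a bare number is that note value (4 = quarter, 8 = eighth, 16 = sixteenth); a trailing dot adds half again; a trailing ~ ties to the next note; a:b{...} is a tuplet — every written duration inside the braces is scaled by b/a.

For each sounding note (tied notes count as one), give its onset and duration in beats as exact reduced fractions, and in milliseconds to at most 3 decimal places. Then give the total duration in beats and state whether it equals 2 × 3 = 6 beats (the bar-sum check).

1) 0.0ms=0b +247.934ms=1/2b
2) 247.934ms=1/2b +247.934ms=1/2b
3) 495.868ms=1b +247.934ms=1/2b
4) 743.802ms=3/2b +743.802ms=3/2b
5) 1487.603ms=3b +1487.603ms=3b
Σ=6b of 6 (121bpm 3/8) — PASS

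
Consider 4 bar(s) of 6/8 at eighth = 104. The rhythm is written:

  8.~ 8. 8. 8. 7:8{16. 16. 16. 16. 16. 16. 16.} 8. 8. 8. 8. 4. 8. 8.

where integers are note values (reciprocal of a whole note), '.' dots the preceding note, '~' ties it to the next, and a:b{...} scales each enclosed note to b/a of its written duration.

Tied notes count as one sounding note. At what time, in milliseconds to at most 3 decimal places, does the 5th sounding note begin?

note 5 onset = 48/7b = 3956.044ms

1. 0.0ms @ 0 + 1730.769ms (3)
2. 1730.769ms @ 3 + 865.385ms (3/2)
3. 2596.154ms @ 9/2 + 865.385ms (3/2)
4. 3461.538ms @ 6 + 494.505ms (6/7)
5. 3956.044ms @ 48/7 + 494.505ms (6/7)
6. 4450.549ms @ 54/7 + 494.505ms (6/7)
7. 4945.055ms @ 60/7 + 494.505ms (6/7)
8. 5439.56ms @ 66/7 + 494.505ms (6/7)
9. 5934.066ms @ 72/7 + 494.505ms (6/7)
10. 6428.571ms @ 78/7 + 494.505ms (6/7)
11. 6923.077ms @ 12 + 865.385ms (3/2)
12. 7788.462ms @ 27/2 + 865.385ms (3/2)
13. 8653.846ms @ 15 + 865.385ms (3/2)
14. 9519.231ms @ 33/2 + 865.385ms (3/2)
15. 10384.615ms @ 18 + 1730.769ms (3)
16. 12115.385ms @ 21 + 865.385ms (3/2)
17. 12980.769ms @ 45/2 + 865.385ms (3/2)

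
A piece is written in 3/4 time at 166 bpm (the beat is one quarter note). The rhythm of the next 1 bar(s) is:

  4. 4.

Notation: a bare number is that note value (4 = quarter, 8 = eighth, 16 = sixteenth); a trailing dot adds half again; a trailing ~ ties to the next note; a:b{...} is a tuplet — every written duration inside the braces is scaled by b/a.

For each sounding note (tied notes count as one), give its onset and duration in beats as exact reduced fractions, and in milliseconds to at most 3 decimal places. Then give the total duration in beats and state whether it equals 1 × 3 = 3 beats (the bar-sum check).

1) 0.0ms=0b +542.169ms=3/2b
2) 542.169ms=3/2b +542.169ms=3/2b
Σ=3b of 3 (166bpm 3/4) — PASS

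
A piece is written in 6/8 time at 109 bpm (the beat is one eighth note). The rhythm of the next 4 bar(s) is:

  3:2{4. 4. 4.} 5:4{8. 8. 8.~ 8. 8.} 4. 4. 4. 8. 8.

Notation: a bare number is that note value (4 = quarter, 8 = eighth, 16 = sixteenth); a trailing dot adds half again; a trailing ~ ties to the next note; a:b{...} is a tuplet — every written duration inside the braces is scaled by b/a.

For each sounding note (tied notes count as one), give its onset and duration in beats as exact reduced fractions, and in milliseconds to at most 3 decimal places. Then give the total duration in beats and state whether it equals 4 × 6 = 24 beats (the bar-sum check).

1) 0.0ms=0b +1100.917ms=2b
2) 1100.917ms=2b +1100.917ms=2b
3) 2201.835ms=4b +1100.917ms=2b
4) 3302.752ms=6b +660.55ms=6/5b
5) 3963.303ms=36/5b +660.55ms=6/5b
6) 4623.853ms=42/5b +1321.101ms=12/5b
7) 5944.954ms=54/5b +660.55ms=6/5b
8) 6605.505ms=12b +1651.376ms=3b
9) 8256.881ms=15b +1651.376ms=3b
10) 9908.257ms=18b +1651.376ms=3b
11) 11559.633ms=21b +825.688ms=3/2b
12) 12385.321ms=45/2b +825.688ms=3/2b
Σ=24b of 24 (109bpm 6/8) — PASS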